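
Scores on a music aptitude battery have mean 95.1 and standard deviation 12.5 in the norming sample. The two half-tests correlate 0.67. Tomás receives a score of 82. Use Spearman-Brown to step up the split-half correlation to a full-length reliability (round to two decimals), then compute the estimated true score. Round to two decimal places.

84.62

Spearman-Brown: ρ = 2r/(1 + r) = 2(0.67)/(1 + 0.67) = 1.340/1.67 = 0.8024 → 0.80
T̂ = 0.80(82) + 0.20(95.1) = 65.60 + 19.020 = 84.620 → 84.62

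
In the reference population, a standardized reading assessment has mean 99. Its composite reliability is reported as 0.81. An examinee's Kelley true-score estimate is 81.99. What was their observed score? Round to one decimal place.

78.0

T̂ = ρX + (1 − ρ)μ  ⇒  X = (T̂ − (1 − ρ)μ) / ρ
X = (81.99 − 0.19 × 99) / 0.81 = (81.99 − 18.81) / 0.81 = 63.18 / 0.81 = 78.000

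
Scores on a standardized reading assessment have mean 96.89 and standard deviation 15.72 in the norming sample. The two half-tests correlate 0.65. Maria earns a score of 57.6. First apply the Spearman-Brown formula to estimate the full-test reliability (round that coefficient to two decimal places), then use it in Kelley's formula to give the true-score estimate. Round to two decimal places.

65.85

Spearman-Brown: ρ = 2r/(1 + r) = 2(0.65)/(1 + 0.65) = 1.300/1.65 = 0.7879 → 0.79
T̂ = ρX + (1 − ρ)μ
  = 0.79 × 57.6 + 0.21 × 96.89
  = 45.504 + 20.3469
  = 65.851
  ≈ 65.85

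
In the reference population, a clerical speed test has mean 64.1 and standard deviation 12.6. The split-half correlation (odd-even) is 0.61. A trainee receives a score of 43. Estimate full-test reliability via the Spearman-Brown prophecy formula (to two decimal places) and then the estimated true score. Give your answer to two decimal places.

48.06

Spearman-Brown: ρ = 2r/(1 + r) = 2(0.61)/(1 + 0.61) = 1.220/1.61 = 0.7578 → 0.76
Kelley's formula gives T̂ = 0.76·43 + 0.24·64.1 = 32.68 + 15.384 = 48.064.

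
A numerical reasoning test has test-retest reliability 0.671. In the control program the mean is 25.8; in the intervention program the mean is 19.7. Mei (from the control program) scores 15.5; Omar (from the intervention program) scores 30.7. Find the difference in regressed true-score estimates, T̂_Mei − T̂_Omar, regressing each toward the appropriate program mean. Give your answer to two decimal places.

T̂_Mei = 0.671(15.5) + 0.329(25.8) = 18.8887
T̂_Omar = 0.671(30.7) + 0.329(19.7) = 27.0810
Difference = 18.8887 − 27.0810 = -8.1923

-8.19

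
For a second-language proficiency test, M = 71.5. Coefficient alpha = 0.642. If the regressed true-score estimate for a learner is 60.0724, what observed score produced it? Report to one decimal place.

53.7

T̂ = ρX + (1 − ρ)μ  ⇒  X = (T̂ − (1 − ρ)μ) / ρ
X = (60.0724 − 0.358 × 71.5) / 0.642 = (60.0724 − 25.5970) / 0.642 = 34.4754 / 0.642 = 53.700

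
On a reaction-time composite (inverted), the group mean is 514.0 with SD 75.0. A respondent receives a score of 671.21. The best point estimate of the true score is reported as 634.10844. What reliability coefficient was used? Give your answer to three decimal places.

T̂ = ρX + (1 − ρ)μ  ⇒  T̂ − μ = ρ(X − μ)
ρ = (T̂ − μ)/(X − μ) = (634.10844 − 514.0) / (671.21 − 514.0) = 120.10844 / 157.21 = 0.76400

0.764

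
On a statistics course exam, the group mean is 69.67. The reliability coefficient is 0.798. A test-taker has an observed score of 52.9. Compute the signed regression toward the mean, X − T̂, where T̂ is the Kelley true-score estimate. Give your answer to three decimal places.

-3.388

T̂ = 0.798(52.9) + 0.202(69.67) = 42.2142 + 14.07334 = 56.28754 → 56.2875
X − T̂ = 52.9 − 56.2875 = -3.3875 → -3.388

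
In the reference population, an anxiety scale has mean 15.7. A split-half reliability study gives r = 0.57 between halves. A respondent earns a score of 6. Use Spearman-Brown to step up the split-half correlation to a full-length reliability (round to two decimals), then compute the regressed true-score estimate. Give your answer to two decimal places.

8.62

Spearman-Brown: ρ = 2r/(1 + r) = 2(0.57)/(1 + 0.57) = 1.140/1.57 = 0.7261 → 0.73
T̂ = 0.73(6) + 0.27(15.7) = 4.38 + 4.239 = 8.619 → 8.62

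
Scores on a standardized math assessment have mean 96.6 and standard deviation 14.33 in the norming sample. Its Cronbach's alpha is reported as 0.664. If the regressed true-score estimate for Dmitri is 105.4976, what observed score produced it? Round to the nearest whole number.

T̂ = ρX + (1 − ρ)μ  ⇒  X = (T̂ − (1 − ρ)μ) / ρ
X = (105.4976 − 0.336 × 96.6) / 0.664 = (105.4976 − 32.4576) / 0.664 = 73.0400 / 0.664 = 110.00

110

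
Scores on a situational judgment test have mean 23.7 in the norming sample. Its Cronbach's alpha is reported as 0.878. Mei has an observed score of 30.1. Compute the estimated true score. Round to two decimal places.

29.32

T̂ = 0.878(30.1) + 0.122(23.7) = 26.4278 + 2.8914 = 29.319 → 29.32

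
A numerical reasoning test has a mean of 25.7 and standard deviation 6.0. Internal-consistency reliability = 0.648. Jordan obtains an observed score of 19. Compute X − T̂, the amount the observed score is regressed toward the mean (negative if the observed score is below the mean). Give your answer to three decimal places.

T̂ = ρX + (1 − ρ)μ
  = 0.648 × 19 + 0.352 × 25.7
  = 12.312 + 9.0464
  = 21.35840
  ≈ 21.3584
X − T̂ = 19 − 21.3584 = -2.3584 → -2.358

-2.358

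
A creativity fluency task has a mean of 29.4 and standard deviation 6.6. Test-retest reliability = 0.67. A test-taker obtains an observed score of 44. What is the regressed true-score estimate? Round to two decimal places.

39.18

Weight the observed score by reliability and the mean by (1 − reliability): T̂ = 0.67·44 + 0.33·29.4 = 29.48 + 9.702 = 39.182.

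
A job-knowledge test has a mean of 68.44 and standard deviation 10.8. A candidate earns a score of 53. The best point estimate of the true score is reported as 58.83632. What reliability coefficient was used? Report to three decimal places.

T̂ = ρX + (1 − ρ)μ  ⇒  T̂ − μ = ρ(X − μ)
ρ = (T̂ − μ)/(X − μ) = (58.83632 − 68.44) / (53 − 68.44) = -9.60368 / -15.44 = 0.62200

0.622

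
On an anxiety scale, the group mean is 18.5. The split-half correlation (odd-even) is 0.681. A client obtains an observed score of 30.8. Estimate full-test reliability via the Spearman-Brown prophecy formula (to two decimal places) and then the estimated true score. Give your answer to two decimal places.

28.46

Spearman-Brown: ρ = 2r/(1 + r) = 2(0.681)/(1 + 0.681) = 1.3620/1.681 = 0.8102 → 0.81
Regress the observed score toward the mean by the unreliability: T̂ = 0.81·30.8 + 0.19·18.5 = 24.948 + 3.515 = 28.463.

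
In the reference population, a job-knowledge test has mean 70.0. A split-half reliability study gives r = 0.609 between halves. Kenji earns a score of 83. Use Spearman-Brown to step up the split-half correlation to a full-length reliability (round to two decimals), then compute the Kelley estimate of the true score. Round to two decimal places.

Spearman-Brown: ρ = 2r/(1 + r) = 2(0.609)/(1 + 0.609) = 1.2180/1.609 = 0.7570 → 0.76
Regress the observed score toward the mean by the unreliability: T̂ = 0.76·83 + 0.24·70.0 = 63.08 + 16.800 = 79.880.

79.88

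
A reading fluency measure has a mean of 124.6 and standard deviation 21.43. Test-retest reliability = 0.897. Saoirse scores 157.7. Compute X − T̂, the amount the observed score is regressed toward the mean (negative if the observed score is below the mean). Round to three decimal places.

3.409

Weight the observed score by reliability and the mean by (1 − reliability): T̂ = 0.897·157.7 + 0.103·124.6 = 141.4569 + 12.8338 = 154.29070.
X − T̂ = 157.7 − 154.2907 = 3.4093 → 3.409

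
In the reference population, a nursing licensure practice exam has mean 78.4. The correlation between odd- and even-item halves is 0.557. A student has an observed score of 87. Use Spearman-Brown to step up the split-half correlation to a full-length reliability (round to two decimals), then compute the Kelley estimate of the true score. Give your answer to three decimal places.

Spearman-Brown: ρ = 2r/(1 + r) = 2(0.557)/(1 + 0.557) = 1.1140/1.557 = 0.7155 → 0.72
T̂ = ρX + (1 − ρ)μ
  = 0.72 × 87 + 0.28 × 78.4
  = 62.64 + 21.952
  = 84.5920
  ≈ 84.592

84.592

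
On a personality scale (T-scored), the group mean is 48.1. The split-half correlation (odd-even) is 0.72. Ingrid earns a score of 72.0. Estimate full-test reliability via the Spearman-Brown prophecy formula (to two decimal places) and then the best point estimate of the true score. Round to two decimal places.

Spearman-Brown: ρ = 2r/(1 + r) = 2(0.72)/(1 + 0.72) = 1.440/1.72 = 0.8372 → 0.84
Kelley's formula gives T̂ = 0.84·72.0 + 0.16·48.1 = 60.480 + 7.696 = 68.176.

68.18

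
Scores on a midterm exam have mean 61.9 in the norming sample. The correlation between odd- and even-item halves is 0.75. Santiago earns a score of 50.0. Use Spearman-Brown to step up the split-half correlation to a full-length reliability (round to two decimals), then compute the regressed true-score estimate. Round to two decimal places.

51.67

Spearman-Brown: ρ = 2r/(1 + r) = 2(0.75)/(1 + 0.75) = 1.500/1.75 = 0.8571 → 0.86
T̂ = 0.86(50.0) + 0.14(61.9) = 43.000 + 8.666 = 51.666 → 51.67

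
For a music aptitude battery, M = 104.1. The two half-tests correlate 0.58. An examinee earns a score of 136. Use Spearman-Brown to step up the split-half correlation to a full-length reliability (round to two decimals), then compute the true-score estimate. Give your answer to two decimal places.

Spearman-Brown: ρ = 2r/(1 + r) = 2(0.58)/(1 + 0.58) = 1.160/1.58 = 0.7342 → 0.73
T̂ = ρX + (1 − ρ)μ
  = 0.73 × 136 + 0.27 × 104.1
  = 99.28 + 28.107
  = 127.387
  ≈ 127.39

127.39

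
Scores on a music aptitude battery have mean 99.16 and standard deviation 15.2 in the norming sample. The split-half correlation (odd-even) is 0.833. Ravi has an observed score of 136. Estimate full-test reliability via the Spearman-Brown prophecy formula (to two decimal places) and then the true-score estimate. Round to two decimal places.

132.68

Spearman-Brown: ρ = 2r/(1 + r) = 2(0.833)/(1 + 0.833) = 1.6660/1.833 = 0.9089 → 0.91
T̂ = 0.91(136) + 0.09(99.16) = 123.76 + 8.9244 = 132.684 → 132.68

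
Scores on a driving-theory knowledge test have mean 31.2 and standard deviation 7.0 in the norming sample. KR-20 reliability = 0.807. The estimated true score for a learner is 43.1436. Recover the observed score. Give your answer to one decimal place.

46.0

T̂ = ρX + (1 − ρ)μ  ⇒  X = (T̂ − (1 − ρ)μ) / ρ
X = (43.1436 − 0.193 × 31.2) / 0.807 = (43.1436 − 6.0216) / 0.807 = 37.1220 / 0.807 = 46.000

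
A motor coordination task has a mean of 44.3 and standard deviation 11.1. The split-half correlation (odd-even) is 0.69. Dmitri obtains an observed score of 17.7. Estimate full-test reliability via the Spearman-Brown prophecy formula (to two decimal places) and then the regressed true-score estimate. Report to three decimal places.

22.488

Spearman-Brown: ρ = 2r/(1 + r) = 2(0.69)/(1 + 0.69) = 1.380/1.69 = 0.8166 → 0.82
T̂ = ρX + (1 − ρ)μ
  = 0.82 × 17.7 + 0.18 × 44.3
  = 14.514 + 7.974
  = 22.4880
  ≈ 22.488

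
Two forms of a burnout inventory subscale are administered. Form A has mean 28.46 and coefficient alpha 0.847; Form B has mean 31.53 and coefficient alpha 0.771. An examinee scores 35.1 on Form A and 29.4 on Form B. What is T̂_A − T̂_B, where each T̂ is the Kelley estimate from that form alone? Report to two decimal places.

4.20

T̂_A = 0.847(35.1) + 0.153(28.46) = 34.0841
T̂_B = 0.771(29.4) + 0.229(31.53) = 29.8878
T̂_A − T̂_B = 4.1963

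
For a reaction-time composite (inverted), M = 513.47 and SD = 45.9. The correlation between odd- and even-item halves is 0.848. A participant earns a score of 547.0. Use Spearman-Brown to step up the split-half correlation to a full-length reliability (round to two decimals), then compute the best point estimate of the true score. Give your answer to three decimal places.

544.318

Spearman-Brown: ρ = 2r/(1 + r) = 2(0.848)/(1 + 0.848) = 1.6960/1.848 = 0.9177 → 0.92
T̂ = 0.92(547.0) + 0.08(513.47) = 503.240 + 41.0776 = 544.3176 → 544.318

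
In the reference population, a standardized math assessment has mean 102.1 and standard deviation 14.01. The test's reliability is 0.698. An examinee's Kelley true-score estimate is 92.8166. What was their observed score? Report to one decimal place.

88.8

T̂ = ρX + (1 − ρ)μ  ⇒  X = (T̂ − (1 − ρ)μ) / ρ
X = (92.8166 − 0.302 × 102.1) / 0.698 = (92.8166 − 30.8342) / 0.698 = 61.9824 / 0.698 = 88.800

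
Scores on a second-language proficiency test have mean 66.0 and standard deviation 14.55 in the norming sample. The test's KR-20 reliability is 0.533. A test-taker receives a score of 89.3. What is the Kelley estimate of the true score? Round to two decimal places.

T̂ = ρX + (1 − ρ)μ
  = 0.533 × 89.3 + 0.467 × 66.0
  = 47.5969 + 30.8220
  = 78.419
  ≈ 78.42

78.42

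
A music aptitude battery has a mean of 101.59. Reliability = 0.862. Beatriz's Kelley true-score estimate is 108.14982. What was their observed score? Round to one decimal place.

T̂ = ρX + (1 − ρ)μ  ⇒  X = (T̂ − (1 − ρ)μ) / ρ
X = (108.14982 − 0.138 × 101.59) / 0.862 = (108.14982 − 14.01942) / 0.862 = 94.13040 / 0.862 = 109.200

109.2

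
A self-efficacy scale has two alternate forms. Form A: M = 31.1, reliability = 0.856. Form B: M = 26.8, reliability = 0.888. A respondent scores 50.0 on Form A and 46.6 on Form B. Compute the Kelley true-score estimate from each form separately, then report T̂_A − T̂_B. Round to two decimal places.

T̂_A = 0.856(50.0) + 0.144(31.1) = 47.2784
T̂_B = 0.888(46.6) + 0.112(26.8) = 44.3824
T̂_A − T̂_B = 2.8960

2.90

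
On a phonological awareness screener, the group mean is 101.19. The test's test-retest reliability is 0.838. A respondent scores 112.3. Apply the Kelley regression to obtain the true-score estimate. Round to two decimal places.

T̂ = 0.838(112.3) + 0.162(101.19) = 94.1074 + 16.39278 = 110.500 → 110.50

110.50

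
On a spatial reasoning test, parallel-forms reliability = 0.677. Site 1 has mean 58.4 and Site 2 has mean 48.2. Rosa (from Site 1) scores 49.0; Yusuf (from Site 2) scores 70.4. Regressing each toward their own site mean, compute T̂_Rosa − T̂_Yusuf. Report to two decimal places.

T̂_Rosa = 0.677(49.0) + 0.323(58.4) = 52.0362
T̂_Yusuf = 0.677(70.4) + 0.323(48.2) = 63.2294
Difference = 52.0362 − 63.2294 = -11.1932

-11.19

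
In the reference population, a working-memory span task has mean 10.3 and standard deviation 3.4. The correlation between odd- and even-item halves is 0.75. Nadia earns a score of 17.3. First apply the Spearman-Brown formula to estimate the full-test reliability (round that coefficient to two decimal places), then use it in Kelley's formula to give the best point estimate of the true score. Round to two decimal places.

16.32

Spearman-Brown: ρ = 2r/(1 + r) = 2(0.75)/(1 + 0.75) = 1.500/1.75 = 0.8571 → 0.86
T̂ = ρX + (1 − ρ)μ
  = 0.86 × 17.3 + 0.14 × 10.3
  = 14.878 + 1.442
  = 16.320
  ≈ 16.32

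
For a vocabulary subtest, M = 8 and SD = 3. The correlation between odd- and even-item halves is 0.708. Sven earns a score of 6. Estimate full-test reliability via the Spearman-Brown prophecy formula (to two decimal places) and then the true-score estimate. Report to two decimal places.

6.34

Spearman-Brown: ρ = 2r/(1 + r) = 2(0.708)/(1 + 0.708) = 1.4160/1.708 = 0.8290 → 0.83
T̂ = 0.83(6) + 0.17(8) = 4.98 + 1.36 = 6.340 → 6.34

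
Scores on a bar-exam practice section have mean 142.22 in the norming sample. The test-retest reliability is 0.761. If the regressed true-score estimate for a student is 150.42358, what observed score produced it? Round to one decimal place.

153.0

T̂ = ρX + (1 − ρ)μ  ⇒  X = (T̂ − (1 − ρ)μ) / ρ
X = (150.42358 − 0.239 × 142.22) / 0.761 = (150.42358 − 33.99058) / 0.761 = 116.43300 / 0.761 = 153.000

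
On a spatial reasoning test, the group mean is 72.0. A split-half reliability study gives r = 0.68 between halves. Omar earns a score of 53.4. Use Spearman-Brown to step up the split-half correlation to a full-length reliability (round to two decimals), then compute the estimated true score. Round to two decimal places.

Spearman-Brown: ρ = 2r/(1 + r) = 2(0.68)/(1 + 0.68) = 1.360/1.68 = 0.8095 → 0.81
T̂ = 0.81(53.4) + 0.19(72.0) = 43.254 + 13.680 = 56.934 → 56.93

56.93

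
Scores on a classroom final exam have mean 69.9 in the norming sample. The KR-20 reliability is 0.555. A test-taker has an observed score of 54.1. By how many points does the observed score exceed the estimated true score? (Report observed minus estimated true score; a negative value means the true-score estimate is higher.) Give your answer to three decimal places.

-7.031

Weight the observed score by reliability and the mean by (1 − reliability): T̂ = 0.555·54.1 + 0.445·69.9 = 30.0255 + 31.1055 = 61.13100.
X − T̂ = 54.1 − 61.1310 = -7.0310 → -7.031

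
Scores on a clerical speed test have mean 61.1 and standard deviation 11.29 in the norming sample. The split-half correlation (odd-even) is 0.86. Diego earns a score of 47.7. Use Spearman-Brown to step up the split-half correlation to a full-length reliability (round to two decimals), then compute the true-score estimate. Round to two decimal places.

48.77

Spearman-Brown: ρ = 2r/(1 + r) = 2(0.86)/(1 + 0.86) = 1.720/1.86 = 0.9247 → 0.92
Weight the observed score by reliability and the mean by (1 − reliability): T̂ = 0.92·47.7 + 0.08·61.1 = 43.884 + 4.888 = 48.772.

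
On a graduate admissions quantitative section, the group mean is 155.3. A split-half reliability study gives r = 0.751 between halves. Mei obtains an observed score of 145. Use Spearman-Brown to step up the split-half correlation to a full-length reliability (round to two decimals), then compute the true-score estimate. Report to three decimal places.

146.442

Spearman-Brown: ρ = 2r/(1 + r) = 2(0.751)/(1 + 0.751) = 1.5020/1.751 = 0.8578 → 0.86
Weight the observed score by reliability and the mean by (1 − reliability): T̂ = 0.86·145 + 0.14·155.3 = 124.70 + 21.742 = 146.4420.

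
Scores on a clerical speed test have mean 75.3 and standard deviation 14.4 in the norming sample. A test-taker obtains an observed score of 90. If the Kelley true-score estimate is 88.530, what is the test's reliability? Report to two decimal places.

T̂ = ρX + (1 − ρ)μ  ⇒  T̂ − μ = ρ(X − μ)
ρ = (T̂ − μ)/(X − μ) = (88.530 − 75.3) / (90 − 75.3) = 13.230 / 14.7 = 0.9000

0.90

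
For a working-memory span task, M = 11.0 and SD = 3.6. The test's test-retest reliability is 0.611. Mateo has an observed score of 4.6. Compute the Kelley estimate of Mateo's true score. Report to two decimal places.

T̂ = 0.611(4.6) + 0.389(11.0) = 2.8106 + 4.2790 = 7.090 → 7.09

7.09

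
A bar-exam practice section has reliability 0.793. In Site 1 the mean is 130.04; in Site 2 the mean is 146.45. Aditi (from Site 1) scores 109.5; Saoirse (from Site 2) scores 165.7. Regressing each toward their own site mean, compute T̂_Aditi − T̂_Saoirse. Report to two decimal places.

T̂_Aditi = 0.793(109.5) + 0.207(130.04) = 113.7518
T̂_Saoirse = 0.793(165.7) + 0.207(146.45) = 161.7152
Difference = 113.7518 − 161.7152 = -47.9635

-47.96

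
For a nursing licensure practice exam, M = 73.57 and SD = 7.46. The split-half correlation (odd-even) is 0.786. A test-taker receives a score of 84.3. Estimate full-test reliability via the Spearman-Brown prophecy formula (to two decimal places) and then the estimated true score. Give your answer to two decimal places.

83.01

Spearman-Brown: ρ = 2r/(1 + r) = 2(0.786)/(1 + 0.786) = 1.5720/1.786 = 0.8802 → 0.88
T̂ = 0.88(84.3) + 0.12(73.57) = 74.184 + 8.8284 = 83.012 → 83.01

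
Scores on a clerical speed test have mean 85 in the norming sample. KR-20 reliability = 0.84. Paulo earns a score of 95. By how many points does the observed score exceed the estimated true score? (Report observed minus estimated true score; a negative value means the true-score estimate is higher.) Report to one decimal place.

T̂ = ρX + (1 − ρ)μ
  = 0.84 × 95 + 0.16 × 85
  = 79.80 + 13.60
  = 93.400
  ≈ 93.40
X − T̂ = 95 − 93.40 = 1.60 → 1.6

1.6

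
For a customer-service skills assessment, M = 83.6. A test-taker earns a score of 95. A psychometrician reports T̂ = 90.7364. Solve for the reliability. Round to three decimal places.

0.626

T̂ = ρX + (1 − ρ)μ  ⇒  T̂ − μ = ρ(X − μ)
ρ = (T̂ − μ)/(X − μ) = (90.7364 − 83.6) / (95 − 83.6) = 7.1364 / 11.4 = 0.62600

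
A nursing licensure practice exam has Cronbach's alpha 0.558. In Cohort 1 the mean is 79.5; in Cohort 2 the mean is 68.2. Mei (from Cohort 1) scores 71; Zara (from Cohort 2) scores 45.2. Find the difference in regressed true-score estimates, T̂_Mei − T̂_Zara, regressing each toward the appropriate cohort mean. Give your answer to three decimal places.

T̂_Mei = 0.558(71) + 0.442(79.5) = 74.75700
T̂_Zara = 0.558(45.2) + 0.442(68.2) = 55.36600
Difference = 74.75700 − 55.36600 = 19.39100

19.391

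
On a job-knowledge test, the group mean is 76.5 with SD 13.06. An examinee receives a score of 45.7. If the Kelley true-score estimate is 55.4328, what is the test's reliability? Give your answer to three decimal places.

T̂ = ρX + (1 − ρ)μ  ⇒  T̂ − μ = ρ(X − μ)
ρ = (T̂ − μ)/(X − μ) = (55.4328 − 76.5) / (45.7 − 76.5) = -21.0672 / -30.8 = 0.68400

0.684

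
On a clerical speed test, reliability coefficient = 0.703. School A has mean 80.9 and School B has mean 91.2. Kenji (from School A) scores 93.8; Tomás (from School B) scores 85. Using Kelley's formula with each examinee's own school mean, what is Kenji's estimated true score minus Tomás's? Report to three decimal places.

3.127

T̂_Kenji = 0.703(93.8) + 0.297(80.9) = 89.96870
T̂_Tomás = 0.703(85) + 0.297(91.2) = 86.84140
Difference = 89.96870 − 86.84140 = 3.12730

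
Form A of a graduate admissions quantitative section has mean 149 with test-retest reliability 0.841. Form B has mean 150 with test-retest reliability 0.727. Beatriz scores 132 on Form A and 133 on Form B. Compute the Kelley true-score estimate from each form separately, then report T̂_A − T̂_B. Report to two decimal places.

T̂_A = 0.841(132) + 0.159(149) = 134.7030
T̂_B = 0.727(133) + 0.273(150) = 137.6410
T̂_A − T̂_B = -2.9380

-2.94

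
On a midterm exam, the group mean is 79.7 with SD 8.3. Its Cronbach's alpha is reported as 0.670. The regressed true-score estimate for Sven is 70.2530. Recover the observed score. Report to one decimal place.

65.6

T̂ = ρX + (1 − ρ)μ  ⇒  X = (T̂ − (1 − ρ)μ) / ρ
X = (70.2530 − 0.330 × 79.7) / 0.670 = (70.2530 − 26.3010) / 0.670 = 43.9520 / 0.670 = 65.600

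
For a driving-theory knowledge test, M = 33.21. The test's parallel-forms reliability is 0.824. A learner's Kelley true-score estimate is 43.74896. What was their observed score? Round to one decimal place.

46.0

T̂ = ρX + (1 − ρ)μ  ⇒  X = (T̂ − (1 − ρ)μ) / ρ
X = (43.74896 − 0.176 × 33.21) / 0.824 = (43.74896 − 5.84496) / 0.824 = 37.90400 / 0.824 = 46.000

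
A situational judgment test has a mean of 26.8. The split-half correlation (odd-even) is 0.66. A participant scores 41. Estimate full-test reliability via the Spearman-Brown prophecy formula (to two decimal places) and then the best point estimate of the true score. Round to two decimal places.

Spearman-Brown: ρ = 2r/(1 + r) = 2(0.66)/(1 + 0.66) = 1.320/1.66 = 0.7952 → 0.80
T̂ = 0.80(41) + 0.20(26.8) = 32.80 + 5.360 = 38.160 → 38.16

38.16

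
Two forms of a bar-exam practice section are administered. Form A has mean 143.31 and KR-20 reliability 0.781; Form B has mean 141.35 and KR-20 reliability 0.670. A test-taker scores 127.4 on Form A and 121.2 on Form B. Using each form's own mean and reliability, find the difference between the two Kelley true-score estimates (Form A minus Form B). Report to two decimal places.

T̂_A = 0.781(127.4) + 0.219(143.31) = 130.8843
T̂_B = 0.670(121.2) + 0.330(141.35) = 127.8495
T̂_A − T̂_B = 3.0348

3.03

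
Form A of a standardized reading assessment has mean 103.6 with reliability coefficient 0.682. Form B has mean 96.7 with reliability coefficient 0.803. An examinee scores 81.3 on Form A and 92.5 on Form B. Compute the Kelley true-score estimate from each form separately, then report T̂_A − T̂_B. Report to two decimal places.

-4.94

T̂_A = 0.682(81.3) + 0.318(103.6) = 88.3914
T̂_B = 0.803(92.5) + 0.197(96.7) = 93.3274
T̂_A − T̂_B = -4.9360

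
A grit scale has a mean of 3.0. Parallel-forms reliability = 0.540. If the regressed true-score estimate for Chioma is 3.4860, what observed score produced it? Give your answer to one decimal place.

T̂ = ρX + (1 − ρ)μ  ⇒  X = (T̂ − (1 − ρ)μ) / ρ
X = (3.4860 − 0.460 × 3.0) / 0.540 = (3.4860 − 1.3800) / 0.540 = 2.1060 / 0.540 = 3.900

3.9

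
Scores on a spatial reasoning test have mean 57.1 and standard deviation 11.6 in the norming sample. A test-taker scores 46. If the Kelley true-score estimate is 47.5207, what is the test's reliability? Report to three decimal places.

0.863

T̂ = ρX + (1 − ρ)μ  ⇒  T̂ − μ = ρ(X − μ)
ρ = (T̂ − μ)/(X − μ) = (47.5207 − 57.1) / (46 − 57.1) = -9.5793 / -11.1 = 0.86300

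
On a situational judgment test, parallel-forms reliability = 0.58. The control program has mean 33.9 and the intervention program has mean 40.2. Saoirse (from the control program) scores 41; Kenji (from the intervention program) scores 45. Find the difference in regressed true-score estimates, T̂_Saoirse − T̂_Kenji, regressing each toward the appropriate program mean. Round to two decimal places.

-4.97

T̂_Saoirse = 0.58(41) + 0.42(33.9) = 38.0180
T̂_Kenji = 0.58(45) + 0.42(40.2) = 42.9840
Difference = 38.0180 − 42.9840 = -4.9660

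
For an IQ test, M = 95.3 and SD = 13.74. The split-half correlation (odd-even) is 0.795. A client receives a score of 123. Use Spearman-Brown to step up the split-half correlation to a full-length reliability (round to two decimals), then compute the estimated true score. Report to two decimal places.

Spearman-Brown: ρ = 2r/(1 + r) = 2(0.795)/(1 + 0.795) = 1.5900/1.795 = 0.8858 → 0.89
T̂ = ρX + (1 − ρ)μ
  = 0.89 × 123 + 0.11 × 95.3
  = 109.47 + 10.483
  = 119.953
  ≈ 119.95

119.95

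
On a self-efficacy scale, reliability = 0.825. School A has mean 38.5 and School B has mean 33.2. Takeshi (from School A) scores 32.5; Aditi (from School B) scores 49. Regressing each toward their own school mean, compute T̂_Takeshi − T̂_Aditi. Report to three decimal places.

T̂_Takeshi = 0.825(32.5) + 0.175(38.5) = 33.55000
T̂_Aditi = 0.825(49) + 0.175(33.2) = 46.23500
Difference = 33.55000 − 46.23500 = -12.68500

-12.685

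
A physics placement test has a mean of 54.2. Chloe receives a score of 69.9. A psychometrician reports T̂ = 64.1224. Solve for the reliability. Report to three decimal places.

T̂ = ρX + (1 − ρ)μ  ⇒  T̂ − μ = ρ(X − μ)
ρ = (T̂ − μ)/(X − μ) = (64.1224 − 54.2) / (69.9 − 54.2) = 9.9224 / 15.7 = 0.63200

0.632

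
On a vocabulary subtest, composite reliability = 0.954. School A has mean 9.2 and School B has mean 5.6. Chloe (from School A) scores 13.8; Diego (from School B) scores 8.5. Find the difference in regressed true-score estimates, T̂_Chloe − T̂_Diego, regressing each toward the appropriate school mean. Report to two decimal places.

5.22

T̂_Chloe = 0.954(13.8) + 0.046(9.2) = 13.5884
T̂_Diego = 0.954(8.5) + 0.046(5.6) = 8.3666
Difference = 13.5884 − 8.3666 = 5.2218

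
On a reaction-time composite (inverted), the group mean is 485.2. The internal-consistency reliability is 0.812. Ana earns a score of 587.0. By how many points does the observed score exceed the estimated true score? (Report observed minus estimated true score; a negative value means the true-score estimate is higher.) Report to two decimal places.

19.14

T̂ = 0.812(587.0) + 0.188(485.2) = 476.6440 + 91.2176 = 567.8616 → 567.862
X − T̂ = 587.0 − 567.862 = 19.138 → 19.14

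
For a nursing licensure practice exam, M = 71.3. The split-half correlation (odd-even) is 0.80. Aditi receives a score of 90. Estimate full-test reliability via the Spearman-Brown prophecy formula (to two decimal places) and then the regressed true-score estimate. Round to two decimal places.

87.94

Spearman-Brown: ρ = 2r/(1 + r) = 2(0.80)/(1 + 0.80) = 1.600/1.80 = 0.8889 → 0.89
T̂ = 0.89(90) + 0.11(71.3) = 80.10 + 7.843 = 87.943 → 87.94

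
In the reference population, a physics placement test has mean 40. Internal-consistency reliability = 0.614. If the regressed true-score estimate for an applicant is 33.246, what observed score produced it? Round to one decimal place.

29.0

T̂ = ρX + (1 − ρ)μ  ⇒  X = (T̂ − (1 − ρ)μ) / ρ
X = (33.246 − 0.386 × 40) / 0.614 = (33.246 − 15.440) / 0.614 = 17.806 / 0.614 = 29.000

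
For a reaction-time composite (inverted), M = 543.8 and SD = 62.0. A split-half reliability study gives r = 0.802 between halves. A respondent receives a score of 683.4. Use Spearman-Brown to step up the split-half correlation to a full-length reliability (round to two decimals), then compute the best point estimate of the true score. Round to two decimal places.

Spearman-Brown: ρ = 2r/(1 + r) = 2(0.802)/(1 + 0.802) = 1.6040/1.802 = 0.8901 → 0.89
T̂ = 0.89(683.4) + 0.11(543.8) = 608.226 + 59.818 = 668.044 → 668.04

668.04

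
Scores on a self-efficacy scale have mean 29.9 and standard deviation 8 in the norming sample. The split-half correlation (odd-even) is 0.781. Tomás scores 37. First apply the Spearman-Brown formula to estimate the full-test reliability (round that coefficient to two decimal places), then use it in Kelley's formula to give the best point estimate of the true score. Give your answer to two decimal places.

Spearman-Brown: ρ = 2r/(1 + r) = 2(0.781)/(1 + 0.781) = 1.5620/1.781 = 0.8770 → 0.88
T̂ = ρX + (1 − ρ)μ
  = 0.88 × 37 + 0.12 × 29.9
  = 32.56 + 3.588
  = 36.148
  ≈ 36.15

36.15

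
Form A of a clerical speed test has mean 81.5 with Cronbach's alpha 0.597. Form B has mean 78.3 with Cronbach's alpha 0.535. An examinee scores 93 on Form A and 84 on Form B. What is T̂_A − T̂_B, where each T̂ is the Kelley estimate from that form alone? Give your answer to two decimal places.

7.02

T̂_A = 0.597(93) + 0.403(81.5) = 88.3655
T̂_B = 0.535(84) + 0.465(78.3) = 81.3495
T̂_A − T̂_B = 7.0160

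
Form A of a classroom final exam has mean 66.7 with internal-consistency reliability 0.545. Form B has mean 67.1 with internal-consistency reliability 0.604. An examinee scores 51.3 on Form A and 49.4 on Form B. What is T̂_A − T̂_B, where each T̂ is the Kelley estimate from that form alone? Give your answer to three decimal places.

1.898

T̂_A = 0.545(51.3) + 0.455(66.7) = 58.30700
T̂_B = 0.604(49.4) + 0.396(67.1) = 56.40920
T̂_A − T̂_B = 1.89780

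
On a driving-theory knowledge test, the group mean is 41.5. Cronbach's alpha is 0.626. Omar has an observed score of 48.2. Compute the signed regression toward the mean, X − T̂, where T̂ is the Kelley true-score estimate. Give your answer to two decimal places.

Regress the observed score toward the mean by the unreliability: T̂ = 0.626·48.2 + 0.374·41.5 = 30.1732 + 15.5210 = 45.6942.
X − T̂ = 48.2 − 45.694 = 2.506 → 2.51

2.51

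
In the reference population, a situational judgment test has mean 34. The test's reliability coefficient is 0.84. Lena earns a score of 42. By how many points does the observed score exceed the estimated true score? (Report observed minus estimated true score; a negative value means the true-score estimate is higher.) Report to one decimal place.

T̂ = 0.84(42) + 0.16(34) = 35.28 + 5.44 = 40.720 → 40.72
X − T̂ = 42 − 40.72 = 1.28 → 1.3

1.3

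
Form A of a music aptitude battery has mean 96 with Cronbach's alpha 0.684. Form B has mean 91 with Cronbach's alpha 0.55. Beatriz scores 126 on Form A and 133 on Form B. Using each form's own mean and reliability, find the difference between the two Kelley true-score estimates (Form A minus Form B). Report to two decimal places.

2.42

T̂_A = 0.684(126) + 0.316(96) = 116.5200
T̂_B = 0.55(133) + 0.45(91) = 114.1000
T̂_A − T̂_B = 2.4200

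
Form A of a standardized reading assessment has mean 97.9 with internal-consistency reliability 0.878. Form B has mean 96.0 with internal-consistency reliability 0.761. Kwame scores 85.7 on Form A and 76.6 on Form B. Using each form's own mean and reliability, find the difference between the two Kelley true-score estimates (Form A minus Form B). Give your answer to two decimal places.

5.95

T̂_A = 0.878(85.7) + 0.122(97.9) = 87.1884
T̂_B = 0.761(76.6) + 0.239(96.0) = 81.2366
T̂_A − T̂_B = 5.9518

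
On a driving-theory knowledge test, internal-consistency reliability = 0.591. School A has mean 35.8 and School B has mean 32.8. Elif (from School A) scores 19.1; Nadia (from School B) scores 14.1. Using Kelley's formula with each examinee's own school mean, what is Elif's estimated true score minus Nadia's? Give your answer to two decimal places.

4.18

T̂_Elif = 0.591(19.1) + 0.409(35.8) = 25.9303
T̂_Nadia = 0.591(14.1) + 0.409(32.8) = 21.7483
Difference = 25.9303 − 21.7483 = 4.1820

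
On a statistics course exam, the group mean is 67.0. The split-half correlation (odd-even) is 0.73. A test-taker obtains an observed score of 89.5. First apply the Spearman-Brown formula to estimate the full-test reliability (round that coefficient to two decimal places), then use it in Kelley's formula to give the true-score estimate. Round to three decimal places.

Spearman-Brown: ρ = 2r/(1 + r) = 2(0.73)/(1 + 0.73) = 1.460/1.73 = 0.8439 → 0.84
Regress the observed score toward the mean by the unreliability: T̂ = 0.84·89.5 + 0.16·67.0 = 75.180 + 10.720 = 85.9000.

85.900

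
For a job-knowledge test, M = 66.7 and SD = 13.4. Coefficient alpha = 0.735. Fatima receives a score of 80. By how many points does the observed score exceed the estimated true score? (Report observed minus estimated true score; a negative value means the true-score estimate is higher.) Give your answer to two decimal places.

3.52

T̂ = 0.735(80) + 0.265(66.7) = 58.800 + 17.6755 = 76.4755 → 76.475
X − T̂ = 80 − 76.475 = 3.525 → 3.52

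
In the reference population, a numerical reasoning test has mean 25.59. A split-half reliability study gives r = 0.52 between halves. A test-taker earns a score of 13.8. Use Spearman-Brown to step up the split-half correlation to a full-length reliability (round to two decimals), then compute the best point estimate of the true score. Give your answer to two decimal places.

17.57

Spearman-Brown: ρ = 2r/(1 + r) = 2(0.52)/(1 + 0.52) = 1.040/1.52 = 0.6842 → 0.68
T̂ = 0.68(13.8) + 0.32(25.59) = 9.384 + 8.1888 = 17.573 → 17.57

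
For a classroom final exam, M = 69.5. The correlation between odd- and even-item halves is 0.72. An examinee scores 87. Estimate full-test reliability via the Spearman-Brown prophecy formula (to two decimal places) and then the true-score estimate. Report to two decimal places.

Spearman-Brown: ρ = 2r/(1 + r) = 2(0.72)/(1 + 0.72) = 1.440/1.72 = 0.8372 → 0.84
Weight the observed score by reliability and the mean by (1 − reliability): T̂ = 0.84·87 + 0.16·69.5 = 73.08 + 11.120 = 84.200.

84.20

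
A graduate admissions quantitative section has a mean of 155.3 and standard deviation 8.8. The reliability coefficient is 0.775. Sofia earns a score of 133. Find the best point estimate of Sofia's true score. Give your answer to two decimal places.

Kelley's formula gives T̂ = 0.775·133 + 0.225·155.3 = 103.075 + 34.9425 = 138.018.

138.02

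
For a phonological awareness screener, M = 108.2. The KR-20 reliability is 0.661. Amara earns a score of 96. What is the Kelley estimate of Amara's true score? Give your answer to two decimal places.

100.14

Weight the observed score by reliability and the mean by (1 − reliability): T̂ = 0.661·96 + 0.339·108.2 = 63.456 + 36.6798 = 100.136.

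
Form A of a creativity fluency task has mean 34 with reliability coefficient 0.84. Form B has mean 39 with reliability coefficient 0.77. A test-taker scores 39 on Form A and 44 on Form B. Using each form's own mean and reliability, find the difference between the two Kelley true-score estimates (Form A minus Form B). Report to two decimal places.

T̂_A = 0.84(39) + 0.16(34) = 38.2000
T̂_B = 0.77(44) + 0.23(39) = 42.8500
T̂_A − T̂_B = -4.6500

-4.65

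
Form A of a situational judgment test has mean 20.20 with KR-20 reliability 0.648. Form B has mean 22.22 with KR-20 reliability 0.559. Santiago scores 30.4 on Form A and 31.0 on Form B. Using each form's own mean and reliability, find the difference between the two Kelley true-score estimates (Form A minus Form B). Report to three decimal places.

-0.318

T̂_A = 0.648(30.4) + 0.352(20.20) = 26.80960
T̂_B = 0.559(31.0) + 0.441(22.22) = 27.12802
T̂_A − T̂_B = -0.31842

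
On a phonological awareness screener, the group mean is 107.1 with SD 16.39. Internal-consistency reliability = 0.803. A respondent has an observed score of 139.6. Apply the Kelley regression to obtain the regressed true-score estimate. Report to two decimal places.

T̂ = 0.803(139.6) + 0.197(107.1) = 112.0988 + 21.0987 = 133.197 → 133.20

133.20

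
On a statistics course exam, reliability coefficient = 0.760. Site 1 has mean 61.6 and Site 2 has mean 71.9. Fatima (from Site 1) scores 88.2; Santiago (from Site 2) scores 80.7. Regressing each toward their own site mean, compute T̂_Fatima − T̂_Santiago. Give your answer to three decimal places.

T̂_Fatima = 0.760(88.2) + 0.240(61.6) = 81.81600
T̂_Santiago = 0.760(80.7) + 0.240(71.9) = 78.58800
Difference = 81.81600 − 78.58800 = 3.22800

3.228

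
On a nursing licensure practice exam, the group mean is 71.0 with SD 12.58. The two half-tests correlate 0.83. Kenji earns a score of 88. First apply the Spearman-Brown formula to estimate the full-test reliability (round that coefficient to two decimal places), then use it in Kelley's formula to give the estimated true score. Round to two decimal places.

Spearman-Brown: ρ = 2r/(1 + r) = 2(0.83)/(1 + 0.83) = 1.660/1.83 = 0.9071 → 0.91
Kelley's formula gives T̂ = 0.91·88 + 0.09·71.0 = 80.08 + 6.390 = 86.470.

86.47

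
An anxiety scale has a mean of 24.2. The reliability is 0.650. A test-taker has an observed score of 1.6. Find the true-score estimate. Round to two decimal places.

9.51

T̂ = ρX + (1 − ρ)μ
  = 0.650 × 1.6 + 0.350 × 24.2
  = 1.0400 + 8.4700
  = 9.510
  ≈ 9.51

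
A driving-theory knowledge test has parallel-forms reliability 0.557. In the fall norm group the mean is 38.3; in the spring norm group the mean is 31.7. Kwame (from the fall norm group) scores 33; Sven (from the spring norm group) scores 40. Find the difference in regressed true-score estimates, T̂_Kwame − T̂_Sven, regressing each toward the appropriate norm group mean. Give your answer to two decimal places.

T̂_Kwame = 0.557(33) + 0.443(38.3) = 35.3479
T̂_Sven = 0.557(40) + 0.443(31.7) = 36.3231
Difference = 35.3479 − 36.3231 = -0.9752

-0.98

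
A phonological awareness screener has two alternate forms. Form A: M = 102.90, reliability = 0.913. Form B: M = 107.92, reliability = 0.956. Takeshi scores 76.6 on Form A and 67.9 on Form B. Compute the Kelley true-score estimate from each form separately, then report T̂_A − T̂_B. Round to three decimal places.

T̂_A = 0.913(76.6) + 0.087(102.90) = 78.88810
T̂_B = 0.956(67.9) + 0.044(107.92) = 69.66088
T̂_A − T̂_B = 9.22722

9.227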